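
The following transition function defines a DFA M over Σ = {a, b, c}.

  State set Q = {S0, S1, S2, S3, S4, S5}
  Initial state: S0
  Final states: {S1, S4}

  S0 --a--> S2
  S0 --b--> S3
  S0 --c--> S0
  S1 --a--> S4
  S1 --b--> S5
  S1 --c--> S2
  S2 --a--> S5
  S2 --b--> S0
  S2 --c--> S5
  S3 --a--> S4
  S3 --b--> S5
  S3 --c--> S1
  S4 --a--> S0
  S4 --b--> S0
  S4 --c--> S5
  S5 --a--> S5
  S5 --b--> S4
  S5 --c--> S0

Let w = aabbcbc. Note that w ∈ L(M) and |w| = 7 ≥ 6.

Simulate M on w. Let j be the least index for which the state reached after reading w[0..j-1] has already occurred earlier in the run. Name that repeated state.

S0

Run of M on w = a a b b c b c:
  step 0: S0  (start)
  step 1: S2  (read a: S0→S2)
  step 2: S5  (read a: S2→S5)
  step 3: S4  (read b: S5→S4)
  step 4: S0  (read b: S4→S0)   ← first repeat (S0 seen earlier)
  step 5: S0  (read c: S0→S0)
  step 6: S3  (read b: S0→S3)
  step 7: S1  (read c: S3→S1)

The earliest repeat is at step j = 4: M is in S0, which it already visited at step i = 0.
Since M has 6 states, any run of length ≥ 6 visits 6+1 states, so by pigeonhole some state repeats within the first 6 steps — that repeat gives the pumpable loop.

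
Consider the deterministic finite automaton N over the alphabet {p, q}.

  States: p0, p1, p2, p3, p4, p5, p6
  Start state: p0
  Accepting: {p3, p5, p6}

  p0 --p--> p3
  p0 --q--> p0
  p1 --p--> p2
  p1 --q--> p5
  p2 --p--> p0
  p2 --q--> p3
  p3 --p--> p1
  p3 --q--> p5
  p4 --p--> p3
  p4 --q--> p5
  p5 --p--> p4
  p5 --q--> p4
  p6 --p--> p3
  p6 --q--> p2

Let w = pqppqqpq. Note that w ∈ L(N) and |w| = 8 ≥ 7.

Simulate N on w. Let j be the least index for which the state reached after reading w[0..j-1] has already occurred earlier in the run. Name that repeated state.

p3

State sequence: p0 -p-> p3 -q-> p5 -p-> p4 -p-> p3 -q-> p5 -q-> p4 -p-> p3 -q-> p5
First repeat at step 4: p3 was already visited.

The earliest repeat is at step j = 4: N is in p3, which it already visited at step i = 1.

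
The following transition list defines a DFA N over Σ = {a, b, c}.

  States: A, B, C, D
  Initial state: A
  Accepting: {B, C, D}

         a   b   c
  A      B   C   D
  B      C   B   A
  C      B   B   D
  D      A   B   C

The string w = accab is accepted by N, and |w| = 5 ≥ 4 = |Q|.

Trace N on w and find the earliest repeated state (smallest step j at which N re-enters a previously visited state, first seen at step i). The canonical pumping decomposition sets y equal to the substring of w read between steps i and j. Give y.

State sequence: A -a-> B -c-> A -c-> D -a-> A -b-> C
First repeat at step 2: A was already visited.

So i = 0, j = 2, giving x = w[0:0] = ε, y = w[0:2] = ac, z = w[2:5] = cab.
Check: |xy| = 2 ≤ 4 and |y| = 2 ≥ 1. Reading y takes N from A back to A, so every xyⁱz is accepted.

ac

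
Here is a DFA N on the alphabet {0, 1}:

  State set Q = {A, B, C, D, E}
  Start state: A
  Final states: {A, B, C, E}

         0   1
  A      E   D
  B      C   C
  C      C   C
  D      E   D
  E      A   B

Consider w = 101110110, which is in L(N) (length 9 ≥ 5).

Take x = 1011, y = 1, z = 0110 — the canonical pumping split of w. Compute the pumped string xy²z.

xy^2z = 1011·1·1·0110 = 1011110110.
Reading y = 1 takes N from C back to C, so after x·y·y the machine is still in C, and z then leads to the accepting state C. Hence 1011110110 ∈ L(N).

1011110110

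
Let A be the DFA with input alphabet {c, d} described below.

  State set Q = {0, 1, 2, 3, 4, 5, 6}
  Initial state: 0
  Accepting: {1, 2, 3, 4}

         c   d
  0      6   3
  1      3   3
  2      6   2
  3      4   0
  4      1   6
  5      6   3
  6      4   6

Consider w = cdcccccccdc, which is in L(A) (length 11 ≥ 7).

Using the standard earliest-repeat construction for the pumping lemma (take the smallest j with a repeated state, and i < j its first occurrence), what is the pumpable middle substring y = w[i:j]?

State sequence: 0 -c-> 6 -d-> 6 -c-> 4 -c-> 1 -c-> 3 -c-> 4 -c-> 1 -c-> 3 -c-> 4 -d-> 6 -c-> 4
First repeat at step 2: 6 was already visited.

So i = 1, j = 2, giving x = w[0:1] = c, y = w[1:2] = d, z = w[2:11] = cccccccdc.
Check: |xy| = 2 ≤ 7 and |y| = 1 ≥ 1. Reading y takes A from 6 back to 6, so every xyⁱz is accepted.
Pumping length from the standard proof: p = 7 (the number of states). The repeated state found above gives |xy| = j ≤ 7 and |y| = j − i ≥ 1.

d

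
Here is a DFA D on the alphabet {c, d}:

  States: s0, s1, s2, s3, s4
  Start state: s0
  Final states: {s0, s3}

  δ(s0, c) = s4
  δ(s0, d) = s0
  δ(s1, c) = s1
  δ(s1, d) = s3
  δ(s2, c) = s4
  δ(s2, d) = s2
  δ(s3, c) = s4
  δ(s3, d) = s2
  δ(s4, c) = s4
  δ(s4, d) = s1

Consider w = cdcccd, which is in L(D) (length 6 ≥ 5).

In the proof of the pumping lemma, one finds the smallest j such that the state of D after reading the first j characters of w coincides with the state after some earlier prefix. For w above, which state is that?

s1

Run of D on w = c d c c c d:
  step 0: s0  (start)
  step 1: s4  (read c: s0→s4)
  step 2: s1  (read d: s4→s1)
  step 3: s1  (read c: s1→s1)   ← first repeat (s1 seen earlier)
  step 4: s1  (read c: s1→s1)
  step 5: s1  (read c: s1→s1)
  step 6: s3  (read d: s1→s3)

The earliest repeat is at step j = 3: D is in s1, which it already visited at step i = 2.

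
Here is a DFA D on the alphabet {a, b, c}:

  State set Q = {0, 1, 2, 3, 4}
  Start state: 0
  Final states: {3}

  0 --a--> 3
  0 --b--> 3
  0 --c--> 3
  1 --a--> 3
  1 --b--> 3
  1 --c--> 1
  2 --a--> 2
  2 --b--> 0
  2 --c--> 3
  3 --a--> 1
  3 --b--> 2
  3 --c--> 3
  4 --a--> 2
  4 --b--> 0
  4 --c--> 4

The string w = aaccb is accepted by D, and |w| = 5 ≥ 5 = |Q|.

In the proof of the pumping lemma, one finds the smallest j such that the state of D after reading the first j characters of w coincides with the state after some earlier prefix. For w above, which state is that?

1

Run of D on w = a a c c b:
  step 0: 0  (start)
  step 1: 3  (read a: 0→3)
  step 2: 1  (read a: 3→1)
  step 3: 1  (read c: 1→1)   ← first repeat (1 seen earlier)
  step 4: 1  (read c: 1→1)
  step 5: 3  (read b: 1→3)

The earliest repeat is at step j = 3: D is in 1, which it already visited at step i = 2.
With |Q| = 5, pigeonhole forces a state repeat no later than step 5; the substring read between the first and second visits to that state can be pumped.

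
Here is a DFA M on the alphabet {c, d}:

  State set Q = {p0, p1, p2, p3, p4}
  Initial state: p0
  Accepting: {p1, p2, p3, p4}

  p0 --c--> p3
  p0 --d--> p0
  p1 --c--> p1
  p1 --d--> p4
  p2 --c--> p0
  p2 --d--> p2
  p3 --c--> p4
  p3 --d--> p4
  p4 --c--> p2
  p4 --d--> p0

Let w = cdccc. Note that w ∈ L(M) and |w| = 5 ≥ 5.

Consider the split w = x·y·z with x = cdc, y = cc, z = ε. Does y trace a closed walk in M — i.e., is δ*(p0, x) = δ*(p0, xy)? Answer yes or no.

no

Run of M on the first 5 characters of w = c d c c c:
  step 0: p0  (start)
  step 1: p3  (read c: p0→p3)
  step 2: p4  (read d: p3→p4)
  step 3: p2  (read c: p4→p2)
  step 4: p0  (read c: p2→p0)
  step 5: p3  (read c: p0→p3)

After x (step 3): p2. After xy (step 5): p3.
They differ (p2 ≠ p3), so y is not a cycle from the state after x; this split is not the one the pumping-lemma construction produces, and pumping y need not keep the string in L(M).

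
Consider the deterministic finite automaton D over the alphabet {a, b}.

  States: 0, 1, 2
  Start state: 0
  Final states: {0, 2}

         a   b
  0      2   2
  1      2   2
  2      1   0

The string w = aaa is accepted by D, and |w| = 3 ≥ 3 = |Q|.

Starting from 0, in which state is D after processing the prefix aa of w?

1

Run of D on the first 2 characters of w = a a:
  step 0: 0  (start)
  step 1: 2  (read a: 0→2)
  step 2: 1  (read a: 2→1)

After reading 2 characters, D is in state 1.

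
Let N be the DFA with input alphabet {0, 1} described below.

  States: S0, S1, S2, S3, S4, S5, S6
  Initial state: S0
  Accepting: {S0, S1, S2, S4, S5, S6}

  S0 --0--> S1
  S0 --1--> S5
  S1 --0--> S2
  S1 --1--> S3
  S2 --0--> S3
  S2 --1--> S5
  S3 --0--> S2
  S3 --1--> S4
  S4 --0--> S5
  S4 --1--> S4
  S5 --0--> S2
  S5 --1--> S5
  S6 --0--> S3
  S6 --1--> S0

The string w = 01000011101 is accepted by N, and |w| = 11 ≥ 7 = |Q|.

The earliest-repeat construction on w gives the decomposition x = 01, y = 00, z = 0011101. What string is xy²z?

xy^2z = 01·00·00·0011101 = 0100000011101.
Reading y = 00 takes N from S3 back to S3, so after x·y·y the machine is still in S3, and z then leads to the accepting state S5. Hence 0100000011101 ∈ L(N).

0100000011101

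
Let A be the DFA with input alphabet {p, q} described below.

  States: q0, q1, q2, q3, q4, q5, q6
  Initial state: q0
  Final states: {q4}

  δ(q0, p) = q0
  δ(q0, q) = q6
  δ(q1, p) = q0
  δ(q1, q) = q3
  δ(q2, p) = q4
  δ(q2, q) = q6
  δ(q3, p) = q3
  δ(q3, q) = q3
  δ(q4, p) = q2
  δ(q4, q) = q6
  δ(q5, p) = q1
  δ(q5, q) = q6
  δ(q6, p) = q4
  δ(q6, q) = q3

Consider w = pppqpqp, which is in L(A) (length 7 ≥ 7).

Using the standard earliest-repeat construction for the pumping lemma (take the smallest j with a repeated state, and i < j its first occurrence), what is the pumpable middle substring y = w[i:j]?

State sequence: q0 -p-> q0 -p-> q0 -p-> q0 -q-> q6 -p-> q4 -q-> q6 -p-> q4
First repeat at step 1: q0 was already visited.

So i = 0, j = 1, giving x = w[0:0] = ε, y = w[0:1] = p, z = w[1:7] = ppqpqp.
Check: |xy| = 1 ≤ 7 and |y| = 1 ≥ 1. Reading y takes A from q0 back to q0, so every xyⁱz is accepted.
Pumping length from the standard proof: p = 7 (the number of states). The repeated state found above gives |xy| = j ≤ 7 and |y| = j − i ≥ 1.

p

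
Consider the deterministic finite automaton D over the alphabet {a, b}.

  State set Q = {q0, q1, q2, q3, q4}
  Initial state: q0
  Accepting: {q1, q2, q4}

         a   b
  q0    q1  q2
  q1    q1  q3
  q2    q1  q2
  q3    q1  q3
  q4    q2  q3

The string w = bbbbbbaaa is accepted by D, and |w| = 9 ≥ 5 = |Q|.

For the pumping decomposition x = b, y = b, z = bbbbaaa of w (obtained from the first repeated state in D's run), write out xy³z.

bbbbbbbbaaa

xy^3z = b·b·b·b·bbbbaaa = bbbbbbbbaaa.
Reading y = b takes D from q2 back to q2, so after x·y·y·y the machine is still in q2, and z then leads to the accepting state q1. Hence bbbbbbbbaaa ∈ L(D).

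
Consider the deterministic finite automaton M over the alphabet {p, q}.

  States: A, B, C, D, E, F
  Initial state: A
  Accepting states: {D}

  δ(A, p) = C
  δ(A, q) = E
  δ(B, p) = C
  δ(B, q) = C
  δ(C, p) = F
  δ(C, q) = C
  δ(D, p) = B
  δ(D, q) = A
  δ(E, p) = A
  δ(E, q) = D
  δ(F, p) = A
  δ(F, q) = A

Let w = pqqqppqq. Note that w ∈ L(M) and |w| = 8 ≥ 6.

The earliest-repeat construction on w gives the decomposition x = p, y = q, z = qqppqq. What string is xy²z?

pqqqqppqq

xy^2z = p·q·q·qqppqq = pqqqqppqq.
Reading y = q takes M from C back to C, so after x·y·y the machine is still in C, and z then leads to the accepting state D. Hence pqqqqppqq ∈ L(M).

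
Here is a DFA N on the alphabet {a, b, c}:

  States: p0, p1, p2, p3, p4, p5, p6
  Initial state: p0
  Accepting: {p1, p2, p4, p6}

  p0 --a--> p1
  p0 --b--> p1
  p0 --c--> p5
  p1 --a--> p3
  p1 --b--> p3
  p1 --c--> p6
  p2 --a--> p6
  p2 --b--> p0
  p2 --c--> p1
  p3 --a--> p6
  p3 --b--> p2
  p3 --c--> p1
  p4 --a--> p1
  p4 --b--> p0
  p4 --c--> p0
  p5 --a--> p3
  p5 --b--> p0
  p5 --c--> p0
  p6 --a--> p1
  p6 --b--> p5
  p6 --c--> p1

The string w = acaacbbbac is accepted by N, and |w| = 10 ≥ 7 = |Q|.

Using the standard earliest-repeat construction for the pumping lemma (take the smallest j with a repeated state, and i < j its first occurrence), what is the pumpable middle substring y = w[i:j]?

Run of N on w = a c a a c b b b a c:
  step 0: p0  (start)
  step 1: p1  (read a: p0→p1)
  step 2: p6  (read c: p1→p6)
  step 3: p1  (read a: p6→p1)   ← first repeat (p1 seen earlier)
  step 4: p3  (read a: p1→p3)
  step 5: p1  (read c: p3→p1)
  step 6: p3  (read b: p1→p3)
  step 7: p2  (read b: p3→p2)
  step 8: p0  (read b: p2→p0)
  step 9: p1  (read a: p0→p1)
  step 10: p6  (read c: p1→p6)

So i = 1, j = 3, giving x = w[0:1] = a, y = w[1:3] = ca, z = w[3:10] = acbbbac.
Check: |xy| = 3 ≤ 7 and |y| = 2 ≥ 1. Reading y takes N from p1 back to p1, so every xyⁱz is accepted.
The DFA has 7 states, so the proof of the pumping lemma guarantees a repeated state among the first 7+1 visited; the segment between the two visits is the pumpable y.

ca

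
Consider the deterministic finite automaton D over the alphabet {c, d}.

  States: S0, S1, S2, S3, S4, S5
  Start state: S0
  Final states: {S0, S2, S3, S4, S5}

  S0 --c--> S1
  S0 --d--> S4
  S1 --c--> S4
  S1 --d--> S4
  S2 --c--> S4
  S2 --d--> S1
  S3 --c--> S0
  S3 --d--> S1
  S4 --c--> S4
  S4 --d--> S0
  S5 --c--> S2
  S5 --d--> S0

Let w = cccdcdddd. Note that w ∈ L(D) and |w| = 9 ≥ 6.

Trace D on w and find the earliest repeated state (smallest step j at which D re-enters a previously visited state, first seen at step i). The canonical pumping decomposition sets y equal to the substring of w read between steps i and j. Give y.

State sequence: S0 -c-> S1 -c-> S4 -c-> S4 -d-> S0 -c-> S1 -d-> S4 -d-> S0 -d-> S4 -d-> S0
First repeat at step 3: S4 was already visited.

So i = 2, j = 3, giving x = w[0:2] = cc, y = w[2:3] = c, z = w[3:9] = dcdddd.
Check: |xy| = 3 ≤ 6 and |y| = 1 ≥ 1. Reading y takes D from S4 back to S4, so every xyⁱz is accepted.
Pumping length from the standard proof: p = 6 (the number of states). The repeated state found above gives |xy| = j ≤ 6 and |y| = j − i ≥ 1.

c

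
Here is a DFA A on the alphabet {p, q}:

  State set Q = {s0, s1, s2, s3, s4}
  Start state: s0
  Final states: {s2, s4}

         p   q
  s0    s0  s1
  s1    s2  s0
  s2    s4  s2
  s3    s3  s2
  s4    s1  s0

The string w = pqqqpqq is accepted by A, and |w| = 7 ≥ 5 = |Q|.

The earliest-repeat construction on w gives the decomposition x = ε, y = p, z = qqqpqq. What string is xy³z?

pppqqqpqq

xy^3z = ε·p·p·p·qqqpqq = pppqqqpqq.
Reading y = p takes A from s0 back to s0, so after x·y·y·y the machine is still in s0, and z then leads to the accepting state s2. Hence pppqqqpqq ∈ L(A).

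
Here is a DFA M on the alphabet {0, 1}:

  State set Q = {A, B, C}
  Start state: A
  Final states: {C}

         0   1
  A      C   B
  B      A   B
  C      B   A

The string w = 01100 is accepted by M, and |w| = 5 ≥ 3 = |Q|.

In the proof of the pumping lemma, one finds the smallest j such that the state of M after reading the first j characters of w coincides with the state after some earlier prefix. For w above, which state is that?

State sequence: A -0-> C -1-> A -1-> B -0-> A -0-> C
First repeat at step 2: A was already visited.

The earliest repeat is at step j = 2: M is in A, which it already visited at step i = 0.
Since M has 3 states, any run of length ≥ 3 visits 3+1 states, so by pigeonhole some state repeats within the first 3 steps — that repeat gives the pumpable loop.

A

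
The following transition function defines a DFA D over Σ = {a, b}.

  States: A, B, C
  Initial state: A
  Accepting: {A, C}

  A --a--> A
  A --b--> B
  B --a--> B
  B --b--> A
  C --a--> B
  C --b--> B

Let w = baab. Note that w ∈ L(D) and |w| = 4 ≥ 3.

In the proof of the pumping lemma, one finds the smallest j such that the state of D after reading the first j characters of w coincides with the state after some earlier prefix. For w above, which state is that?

B

Run of D on w = b a a b:
  step 0: A  (start)
  step 1: B  (read b: A→B)
  step 2: B  (read a: B→B)   ← first repeat (B seen earlier)
  step 3: B  (read a: B→B)
  step 4: A  (read b: B→A)

The earliest repeat is at step j = 2: D is in B, which it already visited at step i = 1.
Since D has 3 states, any run of length ≥ 3 visits 3+1 states, so by pigeonhole some state repeats within the first 3 steps — that repeat gives the pumpable loop.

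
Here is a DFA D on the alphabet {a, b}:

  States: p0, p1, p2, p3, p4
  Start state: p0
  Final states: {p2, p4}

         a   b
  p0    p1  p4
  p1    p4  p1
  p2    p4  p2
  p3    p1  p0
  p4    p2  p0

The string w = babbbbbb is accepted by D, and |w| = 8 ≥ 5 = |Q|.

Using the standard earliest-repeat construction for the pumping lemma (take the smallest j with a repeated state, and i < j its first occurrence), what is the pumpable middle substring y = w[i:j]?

State sequence: p0 -b-> p4 -a-> p2 -b-> p2 -b-> p2 -b-> p2 -b-> p2 -b-> p2 -b-> p2
First repeat at step 3: p2 was already visited.

So i = 2, j = 3, giving x = w[0:2] = ba, y = w[2:3] = b, z = w[3:8] = bbbbb.
Check: |xy| = 3 ≤ 5 and |y| = 1 ≥ 1. Reading y takes D from p2 back to p2, so every xyⁱz is accepted.
With |Q| = 5, pigeonhole forces a state repeat no later than step 5; the substring read between the first and second visits to that state can be pumped.

b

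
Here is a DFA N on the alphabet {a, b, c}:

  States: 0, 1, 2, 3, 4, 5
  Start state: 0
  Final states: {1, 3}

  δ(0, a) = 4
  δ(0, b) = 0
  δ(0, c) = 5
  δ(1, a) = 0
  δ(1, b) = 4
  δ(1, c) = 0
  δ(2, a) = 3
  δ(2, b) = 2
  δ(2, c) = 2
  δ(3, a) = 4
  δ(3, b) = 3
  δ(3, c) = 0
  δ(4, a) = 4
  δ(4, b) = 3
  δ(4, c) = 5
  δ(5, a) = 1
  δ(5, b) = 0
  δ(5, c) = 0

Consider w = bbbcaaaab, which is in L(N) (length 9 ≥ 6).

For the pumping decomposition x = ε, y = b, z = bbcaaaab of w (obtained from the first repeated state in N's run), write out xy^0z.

bbcaaaab

xy⁰z = xz = ε·bbcaaaab = bbcaaaab.
Reading y = b takes N from 0 back to 0, so after x the machine is still in 0, and z then leads to the accepting state 3. Hence bbcaaaab ∈ L(N).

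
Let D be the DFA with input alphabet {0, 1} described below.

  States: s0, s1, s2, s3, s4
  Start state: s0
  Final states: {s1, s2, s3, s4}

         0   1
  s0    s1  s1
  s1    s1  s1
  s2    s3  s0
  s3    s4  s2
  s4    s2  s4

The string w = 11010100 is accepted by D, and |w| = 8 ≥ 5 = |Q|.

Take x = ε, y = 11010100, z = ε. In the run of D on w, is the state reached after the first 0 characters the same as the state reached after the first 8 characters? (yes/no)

no

State sequence: s0 -1-> s1 -1-> s1 -0-> s1 -1-> s1 -0-> s1 -1-> s1 -0-> s1 -0-> s1

After x (step 0): s0. After xy (step 8): s1.
They differ (s0 ≠ s1), so y is not a cycle from the state after x; this split is not the one the pumping-lemma construction produces, and pumping y need not keep the string in L(D).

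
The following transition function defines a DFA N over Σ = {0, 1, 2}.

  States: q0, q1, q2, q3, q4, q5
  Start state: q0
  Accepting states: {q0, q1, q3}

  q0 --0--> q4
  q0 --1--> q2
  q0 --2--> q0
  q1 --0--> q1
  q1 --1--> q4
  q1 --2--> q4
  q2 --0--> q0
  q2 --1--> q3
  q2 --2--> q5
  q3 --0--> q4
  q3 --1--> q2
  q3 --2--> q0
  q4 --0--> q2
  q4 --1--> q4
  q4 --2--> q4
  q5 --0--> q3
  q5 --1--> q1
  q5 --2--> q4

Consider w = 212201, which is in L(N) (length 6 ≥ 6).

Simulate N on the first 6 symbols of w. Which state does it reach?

Run of N on the first 6 characters of w = 2 1 2 2 0 1:
  step 0: q0  (start)
  step 1: q0  (read 2: q0→q0)
  step 2: q2  (read 1: q0→q2)
  step 3: q5  (read 2: q2→q5)
  step 4: q4  (read 2: q5→q4)
  step 5: q2  (read 0: q4→q2)
  step 6: q3  (read 1: q2→q3)

After reading 6 characters, N is in state q3.

q3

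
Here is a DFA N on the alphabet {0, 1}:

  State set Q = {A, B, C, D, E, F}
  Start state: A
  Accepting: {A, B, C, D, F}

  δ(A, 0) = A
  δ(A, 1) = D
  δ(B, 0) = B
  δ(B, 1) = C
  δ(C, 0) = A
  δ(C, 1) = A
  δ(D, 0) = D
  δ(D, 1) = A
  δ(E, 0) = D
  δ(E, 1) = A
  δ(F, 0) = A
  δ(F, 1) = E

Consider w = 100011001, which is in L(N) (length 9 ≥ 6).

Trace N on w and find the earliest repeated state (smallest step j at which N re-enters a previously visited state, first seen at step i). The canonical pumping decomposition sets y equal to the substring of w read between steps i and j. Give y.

0

Run of N on w = 1 0 0 0 1 1 0 0 1:
  step 0: A  (start)
  step 1: D  (read 1: A→D)
  step 2: D  (read 0: D→D)   ← first repeat (D seen earlier)
  step 3: D  (read 0: D→D)
  step 4: D  (read 0: D→D)
  step 5: A  (read 1: D→A)
  step 6: D  (read 1: A→D)
  step 7: D  (read 0: D→D)
  step 8: D  (read 0: D→D)
  step 9: A  (read 1: D→A)

So i = 1, j = 2, giving x = w[0:1] = 1, y = w[1:2] = 0, z = w[2:9] = 0011001.
Check: |xy| = 2 ≤ 6 and |y| = 1 ≥ 1. Reading y takes N from D back to D, so every xyⁱz is accepted.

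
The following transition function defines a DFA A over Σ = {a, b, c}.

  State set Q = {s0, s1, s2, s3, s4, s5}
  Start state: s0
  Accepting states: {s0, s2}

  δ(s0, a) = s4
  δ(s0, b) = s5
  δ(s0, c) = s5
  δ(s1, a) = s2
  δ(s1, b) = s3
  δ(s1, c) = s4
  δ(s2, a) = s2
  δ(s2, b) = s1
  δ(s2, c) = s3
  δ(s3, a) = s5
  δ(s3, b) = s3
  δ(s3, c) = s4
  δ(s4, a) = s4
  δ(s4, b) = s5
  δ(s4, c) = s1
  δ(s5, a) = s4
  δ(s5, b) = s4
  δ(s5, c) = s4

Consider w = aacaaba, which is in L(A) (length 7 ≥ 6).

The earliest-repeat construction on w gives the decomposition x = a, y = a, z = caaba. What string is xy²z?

xy^2z = a·a·a·caaba = aaacaaba.
Reading y = a takes A from s4 back to s4, so after x·y·y the machine is still in s4, and z then leads to the accepting state s2. Hence aaacaaba ∈ L(A).

aaacaaba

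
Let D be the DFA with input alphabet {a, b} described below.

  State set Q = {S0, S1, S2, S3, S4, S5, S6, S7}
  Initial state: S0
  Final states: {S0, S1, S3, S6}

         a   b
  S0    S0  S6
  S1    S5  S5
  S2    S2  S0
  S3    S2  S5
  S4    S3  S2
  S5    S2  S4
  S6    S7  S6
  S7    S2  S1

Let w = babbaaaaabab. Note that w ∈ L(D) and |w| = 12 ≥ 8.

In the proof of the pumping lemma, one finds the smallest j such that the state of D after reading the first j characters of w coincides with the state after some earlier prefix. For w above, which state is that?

State sequence: S0 -b-> S6 -a-> S7 -b-> S1 -b-> S5 -a-> S2 -a-> S2 -a-> S2 -a-> S2 -a-> S2 -b-> S0 -a-> S0 -b-> S6
First repeat at step 6: S2 was already visited.

The earliest repeat is at step j = 6: D is in S2, which it already visited at step i = 5.
With |Q| = 8, pigeonhole forces a state repeat no later than step 8; the substring read between the first and second visits to that state can be pumped.

S2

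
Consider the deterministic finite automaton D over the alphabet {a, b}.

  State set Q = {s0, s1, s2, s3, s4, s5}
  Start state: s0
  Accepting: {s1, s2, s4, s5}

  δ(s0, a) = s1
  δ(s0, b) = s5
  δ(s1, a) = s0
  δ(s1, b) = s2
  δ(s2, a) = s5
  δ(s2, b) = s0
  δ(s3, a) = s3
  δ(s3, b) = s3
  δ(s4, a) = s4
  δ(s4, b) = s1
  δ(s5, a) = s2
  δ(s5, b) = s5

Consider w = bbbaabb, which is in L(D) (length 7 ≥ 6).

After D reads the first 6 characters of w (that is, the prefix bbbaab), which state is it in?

s5

Run of D on the first 6 characters of w = b b b a a b:
  step 0: s0  (start)
  step 1: s5  (read b: s0→s5)
  step 2: s5  (read b: s5→s5)
  step 3: s5  (read b: s5→s5)
  step 4: s2  (read a: s5→s2)
  step 5: s5  (read a: s2→s5)
  step 6: s5  (read b: s5→s5)

After reading 6 characters, D is in state s5.
(This kind of state-tracing is the core of the pumping-lemma construction: with 6 states, pigeonhole forces a repeat within the first 6 steps.)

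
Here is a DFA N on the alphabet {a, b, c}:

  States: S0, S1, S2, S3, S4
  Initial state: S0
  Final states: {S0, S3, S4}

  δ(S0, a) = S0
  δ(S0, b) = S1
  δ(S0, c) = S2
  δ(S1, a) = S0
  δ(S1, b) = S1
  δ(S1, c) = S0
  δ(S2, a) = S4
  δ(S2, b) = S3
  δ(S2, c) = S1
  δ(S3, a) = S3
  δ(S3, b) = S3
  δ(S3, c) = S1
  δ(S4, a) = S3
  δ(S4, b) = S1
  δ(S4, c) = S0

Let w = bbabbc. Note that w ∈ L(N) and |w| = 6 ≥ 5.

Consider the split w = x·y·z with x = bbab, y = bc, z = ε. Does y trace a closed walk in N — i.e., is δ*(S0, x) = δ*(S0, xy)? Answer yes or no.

State sequence: S0 -b-> S1 -b-> S1 -a-> S0 -b-> S1 -b-> S1 -c-> S0

After x (step 4): S1. After xy (step 6): S0.
They differ (S1 ≠ S0), so y is not a cycle from the state after x; this split is not the one the pumping-lemma construction produces, and pumping y need not keep the string in L(N).

no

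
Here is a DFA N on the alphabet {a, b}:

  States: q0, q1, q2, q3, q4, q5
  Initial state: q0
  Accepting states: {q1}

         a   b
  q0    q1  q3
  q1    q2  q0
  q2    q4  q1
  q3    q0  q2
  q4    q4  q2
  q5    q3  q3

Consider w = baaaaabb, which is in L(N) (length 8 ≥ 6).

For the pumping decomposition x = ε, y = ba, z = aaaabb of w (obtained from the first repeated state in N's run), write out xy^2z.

xy^2z = ε·ba·ba·aaaabb = babaaaaabb.
Reading y = ba takes N from q0 back to q0, so after x·y·y the machine is still in q0, and z then leads to the accepting state q1. Hence babaaaaabb ∈ L(N).

babaaaaabb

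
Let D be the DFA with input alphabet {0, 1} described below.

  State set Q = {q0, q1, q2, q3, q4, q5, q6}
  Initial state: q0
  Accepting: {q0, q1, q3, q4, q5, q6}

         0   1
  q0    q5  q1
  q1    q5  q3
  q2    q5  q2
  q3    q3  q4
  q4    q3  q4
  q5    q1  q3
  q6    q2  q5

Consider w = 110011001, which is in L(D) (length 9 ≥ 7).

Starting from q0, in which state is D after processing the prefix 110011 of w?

State sequence: q0 -1-> q1 -1-> q3 -0-> q3 -0-> q3 -1-> q4 -1-> q4

After reading 6 characters, D is in state q4.

q4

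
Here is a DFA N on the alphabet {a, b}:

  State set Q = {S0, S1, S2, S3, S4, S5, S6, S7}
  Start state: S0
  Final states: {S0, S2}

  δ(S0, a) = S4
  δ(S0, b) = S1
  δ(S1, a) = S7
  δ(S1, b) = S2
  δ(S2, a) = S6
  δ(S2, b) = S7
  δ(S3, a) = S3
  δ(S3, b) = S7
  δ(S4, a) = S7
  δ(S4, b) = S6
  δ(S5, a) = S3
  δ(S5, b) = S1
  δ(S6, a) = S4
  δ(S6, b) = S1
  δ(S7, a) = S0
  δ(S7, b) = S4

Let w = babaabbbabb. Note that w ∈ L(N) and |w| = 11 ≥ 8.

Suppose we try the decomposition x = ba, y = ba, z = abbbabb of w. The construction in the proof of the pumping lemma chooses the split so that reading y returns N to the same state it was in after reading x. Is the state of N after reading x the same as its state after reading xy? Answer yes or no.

Run of N on the first 4 characters of w = b a b a:
  step 0: S0  (start)
  step 1: S1  (read b: S0→S1)
  step 2: S7  (read a: S1→S7)
  step 3: S4  (read b: S7→S4)
  step 4: S7  (read a: S4→S7)

After x (step 2): S7. After xy (step 4): S7.
They match, so y = ba drives N around a cycle from S7 back to itself; pumping y any number of times keeps N in S7 before reading z, and xyⁱz ∈ L(N) for every i ≥ 0.

yes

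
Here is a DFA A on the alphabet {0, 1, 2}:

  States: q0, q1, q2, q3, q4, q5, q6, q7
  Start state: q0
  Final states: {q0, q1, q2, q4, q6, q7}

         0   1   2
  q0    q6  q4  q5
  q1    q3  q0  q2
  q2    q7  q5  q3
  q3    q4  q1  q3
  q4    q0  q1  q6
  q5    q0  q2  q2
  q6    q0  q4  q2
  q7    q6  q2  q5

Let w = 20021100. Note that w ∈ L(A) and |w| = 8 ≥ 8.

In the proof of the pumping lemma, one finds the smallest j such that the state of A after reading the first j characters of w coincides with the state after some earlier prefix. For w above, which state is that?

q0

State sequence: q0 -2-> q5 -0-> q0 -0-> q6 -2-> q2 -1-> q5 -1-> q2 -0-> q7 -0-> q6
First repeat at step 2: q0 was already visited.

The earliest repeat is at step j = 2: A is in q0, which it already visited at step i = 0.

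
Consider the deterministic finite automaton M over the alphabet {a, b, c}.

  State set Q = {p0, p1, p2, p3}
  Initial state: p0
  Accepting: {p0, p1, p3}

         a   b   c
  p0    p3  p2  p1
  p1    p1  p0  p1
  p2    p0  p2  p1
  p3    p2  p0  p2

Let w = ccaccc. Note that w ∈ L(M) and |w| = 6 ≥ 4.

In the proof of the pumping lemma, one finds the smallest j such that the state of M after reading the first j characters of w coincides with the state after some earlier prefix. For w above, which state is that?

Run of M on w = c c a c c c:
  step 0: p0  (start)
  step 1: p1  (read c: p0→p1)
  step 2: p1  (read c: p1→p1)   ← first repeat (p1 seen earlier)
  step 3: p1  (read a: p1→p1)
  step 4: p1  (read c: p1→p1)
  step 5: p1  (read c: p1→p1)
  step 6: p1  (read c: p1→p1)

The earliest repeat is at step j = 2: M is in p1, which it already visited at step i = 1.
Pumping length from the standard proof: p = 4 (the number of states). The repeated state found above gives |xy| = j ≤ 4 and |y| = j − i ≥ 1.

p1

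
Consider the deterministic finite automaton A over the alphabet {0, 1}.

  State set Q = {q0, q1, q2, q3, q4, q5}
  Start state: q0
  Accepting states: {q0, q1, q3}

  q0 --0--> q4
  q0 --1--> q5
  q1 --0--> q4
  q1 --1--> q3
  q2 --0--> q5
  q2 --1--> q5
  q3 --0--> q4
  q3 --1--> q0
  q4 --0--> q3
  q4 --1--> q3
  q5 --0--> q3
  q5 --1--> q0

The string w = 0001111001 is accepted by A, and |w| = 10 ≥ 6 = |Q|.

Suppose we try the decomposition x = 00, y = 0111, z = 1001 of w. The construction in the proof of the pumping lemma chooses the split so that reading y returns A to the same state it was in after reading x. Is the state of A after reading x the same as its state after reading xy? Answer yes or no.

no

Run of A on the first 6 characters of w = 0 0 0 1 1 1:
  step 0: q0  (start)
  step 1: q4  (read 0: q0→q4)
  step 2: q3  (read 0: q4→q3)
  step 3: q4  (read 0: q3→q4)
  step 4: q3  (read 1: q4→q3)
  step 5: q0  (read 1: q3→q0)
  step 6: q5  (read 1: q0→q5)

After x (step 2): q3. After xy (step 6): q5.
They differ (q3 ≠ q5), so y is not a cycle from the state after x; this split is not the one the pumping-lemma construction produces, and pumping y need not keep the string in L(A).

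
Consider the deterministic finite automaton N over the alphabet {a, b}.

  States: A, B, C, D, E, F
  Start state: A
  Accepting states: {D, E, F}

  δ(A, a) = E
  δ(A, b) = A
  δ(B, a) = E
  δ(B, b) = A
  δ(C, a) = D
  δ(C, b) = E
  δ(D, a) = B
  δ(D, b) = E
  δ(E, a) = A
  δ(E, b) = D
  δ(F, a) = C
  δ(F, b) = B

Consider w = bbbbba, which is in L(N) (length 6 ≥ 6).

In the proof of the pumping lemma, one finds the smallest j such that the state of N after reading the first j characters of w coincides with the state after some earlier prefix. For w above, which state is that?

Run of N on w = b b b b b a:
  step 0: A  (start)
  step 1: A  (read b: A→A)   ← first repeat (A seen earlier)
  step 2: A  (read b: A→A)
  step 3: A  (read b: A→A)
  step 4: A  (read b: A→A)
  step 5: A  (read b: A→A)
  step 6: E  (read a: A→E)

The earliest repeat is at step j = 1: N is in A, which it already visited at step i = 0.

A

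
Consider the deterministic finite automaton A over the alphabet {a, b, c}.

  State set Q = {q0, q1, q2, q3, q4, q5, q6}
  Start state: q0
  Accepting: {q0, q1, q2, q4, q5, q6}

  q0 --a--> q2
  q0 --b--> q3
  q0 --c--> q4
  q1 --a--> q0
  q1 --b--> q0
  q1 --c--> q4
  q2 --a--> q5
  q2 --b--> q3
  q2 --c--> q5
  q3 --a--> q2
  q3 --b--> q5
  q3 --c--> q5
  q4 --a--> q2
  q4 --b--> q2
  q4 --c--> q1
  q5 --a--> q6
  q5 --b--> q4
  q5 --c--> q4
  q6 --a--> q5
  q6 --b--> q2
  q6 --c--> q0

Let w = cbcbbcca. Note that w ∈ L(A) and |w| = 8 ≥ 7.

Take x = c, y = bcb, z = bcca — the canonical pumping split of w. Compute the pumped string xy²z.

cbcbbcbbcca

xy^2z = c·bcb·bcb·bcca = cbcbbcbbcca.
Reading y = bcb takes A from q4 back to q4, so after x·y·y the machine is still in q4, and z then leads to the accepting state q2. Hence cbcbbcbbcca ∈ L(A).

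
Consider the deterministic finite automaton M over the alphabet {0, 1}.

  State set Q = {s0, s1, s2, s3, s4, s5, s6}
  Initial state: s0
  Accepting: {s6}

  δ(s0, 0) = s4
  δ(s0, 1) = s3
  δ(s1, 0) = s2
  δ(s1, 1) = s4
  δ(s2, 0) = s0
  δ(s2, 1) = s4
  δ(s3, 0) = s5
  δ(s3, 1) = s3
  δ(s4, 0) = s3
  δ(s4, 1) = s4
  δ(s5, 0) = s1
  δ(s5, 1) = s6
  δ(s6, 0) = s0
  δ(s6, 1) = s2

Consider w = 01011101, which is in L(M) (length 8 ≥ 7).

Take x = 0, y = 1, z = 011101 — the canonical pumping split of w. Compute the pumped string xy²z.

011011101

xy^2z = 0·1·1·011101 = 011011101.
Reading y = 1 takes M from s4 back to s4, so after x·y·y the machine is still in s4, and z then leads to the accepting state s6. Hence 011011101 ∈ L(M).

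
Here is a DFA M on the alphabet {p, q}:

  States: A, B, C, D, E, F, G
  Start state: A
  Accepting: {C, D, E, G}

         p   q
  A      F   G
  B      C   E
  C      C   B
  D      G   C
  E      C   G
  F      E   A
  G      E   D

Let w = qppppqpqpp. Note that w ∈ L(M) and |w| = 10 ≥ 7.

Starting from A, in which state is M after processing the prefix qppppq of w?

Run of M on the first 6 characters of w = q p p p p q:
  step 0: A  (start)
  step 1: G  (read q: A→G)
  step 2: E  (read p: G→E)
  step 3: C  (read p: E→C)
  step 4: C  (read p: C→C)
  step 5: C  (read p: C→C)
  step 6: B  (read q: C→B)

After reading 6 characters, M is in state B.
(This kind of state-tracing is the core of the pumping-lemma construction: with 7 states, pigeonhole forces a repeat within the first 7 steps.)

B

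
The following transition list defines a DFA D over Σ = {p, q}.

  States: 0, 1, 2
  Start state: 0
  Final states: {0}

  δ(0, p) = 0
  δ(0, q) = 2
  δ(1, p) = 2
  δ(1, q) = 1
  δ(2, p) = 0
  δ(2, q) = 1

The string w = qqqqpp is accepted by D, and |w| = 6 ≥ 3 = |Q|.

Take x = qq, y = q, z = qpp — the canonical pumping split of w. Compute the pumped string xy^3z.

xy^3z = qq·q·q·q·qpp = qqqqqqpp.
Reading y = q takes D from 1 back to 1, so after x·y·y·y the machine is still in 1, and z then leads to the accepting state 0. Hence qqqqqqpp ∈ L(D).

qqqqqqpp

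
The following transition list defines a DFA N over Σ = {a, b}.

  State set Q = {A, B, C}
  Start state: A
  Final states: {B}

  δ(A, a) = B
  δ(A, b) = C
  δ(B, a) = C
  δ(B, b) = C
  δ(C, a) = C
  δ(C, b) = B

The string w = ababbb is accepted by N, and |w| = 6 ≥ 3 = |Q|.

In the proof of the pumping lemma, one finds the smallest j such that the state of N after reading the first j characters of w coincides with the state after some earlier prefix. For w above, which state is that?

C

State sequence: A -a-> B -b-> C -a-> C -b-> B -b-> C -b-> B
First repeat at step 3: C was already visited.

The earliest repeat is at step j = 3: N is in C, which it already visited at step i = 2.
The DFA has 3 states, so the proof of the pumping lemma guarantees a repeated state among the first 3+1 visited; the segment between the two visits is the pumpable y.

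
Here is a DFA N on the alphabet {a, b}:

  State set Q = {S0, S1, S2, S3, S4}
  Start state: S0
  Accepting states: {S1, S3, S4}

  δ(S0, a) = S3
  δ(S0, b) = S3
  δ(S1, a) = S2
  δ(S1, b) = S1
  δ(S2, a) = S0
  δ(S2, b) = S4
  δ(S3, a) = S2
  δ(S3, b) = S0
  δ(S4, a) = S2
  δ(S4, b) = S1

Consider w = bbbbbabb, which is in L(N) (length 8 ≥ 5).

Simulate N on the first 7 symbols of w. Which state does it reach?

S4

State sequence: S0 -b-> S3 -b-> S0 -b-> S3 -b-> S0 -b-> S3 -a-> S2 -b-> S4

After reading 7 characters, N is in state S4.
(This kind of state-tracing is the core of the pumping-lemma construction: with 5 states, pigeonhole forces a repeat within the first 5 steps.)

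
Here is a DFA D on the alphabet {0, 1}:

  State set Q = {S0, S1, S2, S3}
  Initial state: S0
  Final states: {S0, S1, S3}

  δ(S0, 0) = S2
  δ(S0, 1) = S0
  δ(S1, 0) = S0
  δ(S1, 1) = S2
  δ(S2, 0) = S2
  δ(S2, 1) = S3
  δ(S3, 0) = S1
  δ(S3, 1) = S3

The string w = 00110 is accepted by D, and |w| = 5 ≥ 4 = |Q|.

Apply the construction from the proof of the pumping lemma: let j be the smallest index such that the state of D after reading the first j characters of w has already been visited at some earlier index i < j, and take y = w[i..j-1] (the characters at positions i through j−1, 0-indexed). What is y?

0

Run of D on w = 0 0 1 1 0:
  step 0: S0  (start)
  step 1: S2  (read 0: S0→S2)
  step 2: S2  (read 0: S2→S2)   ← first repeat (S2 seen earlier)
  step 3: S3  (read 1: S2→S3)
  step 4: S3  (read 1: S3→S3)
  step 5: S1  (read 0: S3→S1)

So i = 1, j = 2, giving x = w[0:1] = 0, y = w[1:2] = 0, z = w[2:5] = 110.
Check: |xy| = 2 ≤ 4 and |y| = 1 ≥ 1. Reading y takes D from S2 back to S2, so every xyⁱz is accepted.
Pumping length from the standard proof: p = 4 (the number of states). The repeated state found above gives |xy| = j ≤ 4 and |y| = j − i ≥ 1.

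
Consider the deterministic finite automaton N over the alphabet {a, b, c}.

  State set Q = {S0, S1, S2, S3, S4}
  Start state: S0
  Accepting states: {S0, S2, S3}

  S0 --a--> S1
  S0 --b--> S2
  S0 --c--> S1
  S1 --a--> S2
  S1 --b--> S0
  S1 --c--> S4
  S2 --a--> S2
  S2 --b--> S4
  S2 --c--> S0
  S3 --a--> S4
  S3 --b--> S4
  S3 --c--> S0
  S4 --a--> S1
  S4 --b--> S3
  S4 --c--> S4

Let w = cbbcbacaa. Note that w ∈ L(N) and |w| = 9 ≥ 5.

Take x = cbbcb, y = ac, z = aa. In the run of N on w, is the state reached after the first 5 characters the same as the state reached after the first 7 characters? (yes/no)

no

Run of N on the first 7 characters of w = c b b c b a c:
  step 0: S0  (start)
  step 1: S1  (read c: S0→S1)
  step 2: S0  (read b: S1→S0)
  step 3: S2  (read b: S0→S2)
  step 4: S0  (read c: S2→S0)
  step 5: S2  (read b: S0→S2)
  step 6: S2  (read a: S2→S2)
  step 7: S0  (read c: S2→S0)

After x (step 5): S2. After xy (step 7): S0.
They differ (S2 ≠ S0), so y is not a cycle from the state after x; this split is not the one the pumping-lemma construction produces, and pumping y need not keep the string in L(N).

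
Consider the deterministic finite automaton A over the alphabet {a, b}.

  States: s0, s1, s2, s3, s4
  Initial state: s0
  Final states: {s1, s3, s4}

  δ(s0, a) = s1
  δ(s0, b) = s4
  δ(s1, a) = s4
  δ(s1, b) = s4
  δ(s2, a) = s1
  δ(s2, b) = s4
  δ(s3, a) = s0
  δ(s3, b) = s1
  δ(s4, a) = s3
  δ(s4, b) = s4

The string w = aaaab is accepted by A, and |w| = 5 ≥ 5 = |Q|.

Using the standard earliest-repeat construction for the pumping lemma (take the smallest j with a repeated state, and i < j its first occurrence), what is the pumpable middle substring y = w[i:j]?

State sequence: s0 -a-> s1 -a-> s4 -a-> s3 -a-> s0 -b-> s4
First repeat at step 4: s0 was already visited.

So i = 0, j = 4, giving x = w[0:0] = ε, y = w[0:4] = aaaa, z = w[4:5] = b.
Check: |xy| = 4 ≤ 5 and |y| = 4 ≥ 1. Reading y takes A from s0 back to s0, so every xyⁱz is accepted.
Since A has 5 states, any run of length ≥ 5 visits 5+1 states, so by pigeonhole some state repeats within the first 5 steps — that repeat gives the pumpable loop.

aaaa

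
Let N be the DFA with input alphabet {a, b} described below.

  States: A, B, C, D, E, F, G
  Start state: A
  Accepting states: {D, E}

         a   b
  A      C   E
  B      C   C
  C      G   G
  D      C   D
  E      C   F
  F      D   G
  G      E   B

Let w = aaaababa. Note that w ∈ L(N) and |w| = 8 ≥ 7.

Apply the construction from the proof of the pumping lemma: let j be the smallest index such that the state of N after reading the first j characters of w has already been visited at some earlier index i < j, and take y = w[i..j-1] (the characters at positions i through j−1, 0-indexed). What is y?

State sequence: A -a-> C -a-> G -a-> E -a-> C -b-> G -a-> E -b-> F -a-> D
First repeat at step 4: C was already visited.

So i = 1, j = 4, giving x = w[0:1] = a, y = w[1:4] = aaa, z = w[4:8] = baba.
Check: |xy| = 4 ≤ 7 and |y| = 3 ≥ 1. Reading y takes N from C back to C, so every xyⁱz is accepted.
Pumping length from the standard proof: p = 7 (the number of states). The repeated state found above gives |xy| = j ≤ 7 and |y| = j − i ≥ 1.

aaa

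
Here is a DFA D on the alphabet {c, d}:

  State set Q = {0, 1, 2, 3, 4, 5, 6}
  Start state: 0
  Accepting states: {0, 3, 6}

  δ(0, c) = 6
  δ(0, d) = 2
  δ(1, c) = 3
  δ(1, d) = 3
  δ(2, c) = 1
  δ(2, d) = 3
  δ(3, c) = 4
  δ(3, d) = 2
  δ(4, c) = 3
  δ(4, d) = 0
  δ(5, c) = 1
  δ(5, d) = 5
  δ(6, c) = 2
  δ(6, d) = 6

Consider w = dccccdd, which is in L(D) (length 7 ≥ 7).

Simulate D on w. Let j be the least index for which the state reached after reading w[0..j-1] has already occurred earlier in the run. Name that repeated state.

State sequence: 0 -d-> 2 -c-> 1 -c-> 3 -c-> 4 -c-> 3 -d-> 2 -d-> 3
First repeat at step 5: 3 was already visited.

The earliest repeat is at step j = 5: D is in 3, which it already visited at step i = 3.

3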